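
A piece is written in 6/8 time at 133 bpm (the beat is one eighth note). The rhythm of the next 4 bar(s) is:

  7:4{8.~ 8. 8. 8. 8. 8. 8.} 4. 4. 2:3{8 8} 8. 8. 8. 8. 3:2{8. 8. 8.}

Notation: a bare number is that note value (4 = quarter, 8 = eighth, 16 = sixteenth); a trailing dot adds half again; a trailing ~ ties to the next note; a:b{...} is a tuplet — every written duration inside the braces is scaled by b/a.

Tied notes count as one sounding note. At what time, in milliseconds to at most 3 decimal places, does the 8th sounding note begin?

note 8 onset = 9b = 4060.15ms

1. 0.0ms @ 0 + 773.362ms (12/7)
2. 773.362ms @ 12/7 + 386.681ms (6/7)
3. 1160.043ms @ 18/7 + 386.681ms (6/7)
4. 1546.724ms @ 24/7 + 386.681ms (6/7)
5. 1933.405ms @ 30/7 + 386.681ms (6/7)
6. 2320.086ms @ 36/7 + 386.681ms (6/7)
7. 2706.767ms @ 6 + 1353.383ms (3)
8. 4060.15ms @ 9 + 1353.383ms (3)
9. 5413.534ms @ 12 + 676.692ms (3/2)
10. 6090.226ms @ 27/2 + 676.692ms (3/2)
11. 6766.917ms @ 15 + 676.692ms (3/2)
12. 7443.609ms @ 33/2 + 676.692ms (3/2)
13. 8120.301ms @ 18 + 676.692ms (3/2)
14. 8796.992ms @ 39/2 + 676.692ms (3/2)
15. 9473.684ms @ 21 + 451.128ms (1)
16. 9924.812ms @ 22 + 451.128ms (1)
17. 10375.94ms @ 23 + 451.128ms (1)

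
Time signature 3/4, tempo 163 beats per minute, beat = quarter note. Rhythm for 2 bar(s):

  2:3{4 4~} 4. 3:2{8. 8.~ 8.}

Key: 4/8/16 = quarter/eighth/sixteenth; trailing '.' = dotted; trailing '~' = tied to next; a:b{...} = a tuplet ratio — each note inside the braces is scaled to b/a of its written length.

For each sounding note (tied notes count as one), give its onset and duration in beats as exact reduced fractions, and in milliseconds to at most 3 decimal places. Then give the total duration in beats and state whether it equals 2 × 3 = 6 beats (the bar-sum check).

1) 0.0ms=0b +552.147ms=3/2b
2) 552.147ms=3/2b +1104.294ms=3b
3) 1656.442ms=9/2b +184.049ms=1/2b
4) 1840.491ms=5b +368.098ms=1b
Σ=6b of 6 (163bpm 3/4) — PASS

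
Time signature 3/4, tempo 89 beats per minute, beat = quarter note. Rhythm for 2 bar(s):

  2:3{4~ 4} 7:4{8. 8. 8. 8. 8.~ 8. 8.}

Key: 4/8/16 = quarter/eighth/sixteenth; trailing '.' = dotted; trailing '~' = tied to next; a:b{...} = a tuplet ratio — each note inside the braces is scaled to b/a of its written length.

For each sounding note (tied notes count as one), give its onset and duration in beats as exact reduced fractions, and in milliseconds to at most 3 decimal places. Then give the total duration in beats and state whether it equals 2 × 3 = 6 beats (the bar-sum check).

1) 0.0ms=0b +2022.472ms=3b
2) 2022.472ms=3b +288.925ms=3/7b
3) 2311.396ms=24/7b +288.925ms=3/7b
4) 2600.321ms=27/7b +288.925ms=3/7b
5) 2889.246ms=30/7b +288.925ms=3/7b
6) 3178.17ms=33/7b +577.849ms=6/7b
7) 3756.019ms=39/7b +288.925ms=3/7b
Σ=6b of 6 (89bpm 3/4) — PASS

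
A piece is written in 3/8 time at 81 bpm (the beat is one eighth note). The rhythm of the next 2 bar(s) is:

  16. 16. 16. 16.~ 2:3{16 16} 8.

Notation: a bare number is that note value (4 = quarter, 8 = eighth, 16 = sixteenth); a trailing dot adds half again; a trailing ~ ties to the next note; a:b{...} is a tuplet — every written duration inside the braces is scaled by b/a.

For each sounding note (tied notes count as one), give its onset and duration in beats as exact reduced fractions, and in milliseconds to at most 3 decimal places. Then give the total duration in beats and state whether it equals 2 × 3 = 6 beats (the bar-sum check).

1) 0.0ms=0b +555.556ms=3/4b
2) 555.556ms=3/4b +555.556ms=3/4b
3) 1111.111ms=3/2b +555.556ms=3/4b
4) 1666.667ms=9/4b +1111.111ms=3/2b
5) 2777.778ms=15/4b +555.556ms=3/4b
6) 3333.333ms=9/2b +1111.111ms=3/2b
Σ=6b of 6 (81bpm 3/8) — PASS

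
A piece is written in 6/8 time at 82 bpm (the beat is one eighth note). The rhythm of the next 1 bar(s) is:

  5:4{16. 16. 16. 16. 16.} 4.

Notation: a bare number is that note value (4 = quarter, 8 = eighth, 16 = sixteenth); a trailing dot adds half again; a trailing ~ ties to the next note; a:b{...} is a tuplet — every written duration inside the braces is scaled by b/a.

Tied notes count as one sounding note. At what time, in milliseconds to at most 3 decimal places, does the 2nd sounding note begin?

note 2 onset = 3/5b = 439.024ms

1. 0.0ms @ 0 + 439.024ms (3/5)
2. 439.024ms @ 3/5 + 439.024ms (3/5)
3. 878.049ms @ 6/5 + 439.024ms (3/5)
4. 1317.073ms @ 9/5 + 439.024ms (3/5)
5. 1756.098ms @ 12/5 + 439.024ms (3/5)
6. 2195.122ms @ 3 + 2195.122ms (3)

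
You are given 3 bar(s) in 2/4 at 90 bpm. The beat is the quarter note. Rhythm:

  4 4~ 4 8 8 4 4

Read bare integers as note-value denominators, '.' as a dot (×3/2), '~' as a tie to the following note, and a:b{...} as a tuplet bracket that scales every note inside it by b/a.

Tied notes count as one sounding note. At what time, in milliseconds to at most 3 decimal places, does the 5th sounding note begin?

1. 0.0ms @ 0 + 666.667ms (1)
2. 666.667ms @ 1 + 1333.333ms (2)
3. 2000.0ms @ 3 + 333.333ms (1/2)
4. 2333.333ms @ 7/2 + 333.333ms (1/2)
5. 2666.667ms @ 4 + 666.667ms (1)
6. 3333.333ms @ 5 + 666.667ms (1)

note 5 onset = 4b = 2666.667ms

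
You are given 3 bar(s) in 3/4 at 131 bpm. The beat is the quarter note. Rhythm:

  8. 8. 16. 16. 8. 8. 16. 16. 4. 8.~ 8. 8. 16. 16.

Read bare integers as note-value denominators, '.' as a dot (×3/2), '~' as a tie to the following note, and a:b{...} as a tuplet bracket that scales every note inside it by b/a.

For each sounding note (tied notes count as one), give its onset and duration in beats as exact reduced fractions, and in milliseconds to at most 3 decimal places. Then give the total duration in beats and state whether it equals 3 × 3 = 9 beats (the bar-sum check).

1) 0.0ms=0b +343.511ms=3/4b
2) 343.511ms=3/4b +343.511ms=3/4b
3) 687.023ms=3/2b +171.756ms=3/8b
4) 858.779ms=15/8b +171.756ms=3/8b
5) 1030.534ms=9/4b +343.511ms=3/4b
6) 1374.046ms=3b +343.511ms=3/4b
7) 1717.557ms=15/4b +171.756ms=3/8b
8) 1889.313ms=33/8b +171.756ms=3/8b
9) 2061.069ms=9/2b +687.023ms=3/2b
10) 2748.092ms=6b +687.023ms=3/2b
11) 3435.115ms=15/2b +343.511ms=3/4b
12) 3778.626ms=33/4b +171.756ms=3/8b
13) 3950.382ms=69/8b +171.756ms=3/8b
Σ=9b of 9 (131bpm 3/4) — PASS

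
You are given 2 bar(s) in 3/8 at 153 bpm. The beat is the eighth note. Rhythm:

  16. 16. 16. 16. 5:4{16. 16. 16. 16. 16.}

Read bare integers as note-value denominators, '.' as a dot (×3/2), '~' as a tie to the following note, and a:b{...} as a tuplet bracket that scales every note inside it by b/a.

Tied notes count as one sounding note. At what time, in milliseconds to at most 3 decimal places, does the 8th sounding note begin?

1. 0.0ms @ 0 + 294.118ms (3/4)
2. 294.118ms @ 3/4 + 294.118ms (3/4)
3. 588.235ms @ 3/2 + 294.118ms (3/4)
4. 882.353ms @ 9/4 + 294.118ms (3/4)
5. 1176.471ms @ 3 + 235.294ms (3/5)
6. 1411.765ms @ 18/5 + 235.294ms (3/5)
7. 1647.059ms @ 21/5 + 235.294ms (3/5)
8. 1882.353ms @ 24/5 + 235.294ms (3/5)
9. 2117.647ms @ 27/5 + 235.294ms (3/5)

note 8 onset = 24/5b = 1882.353ms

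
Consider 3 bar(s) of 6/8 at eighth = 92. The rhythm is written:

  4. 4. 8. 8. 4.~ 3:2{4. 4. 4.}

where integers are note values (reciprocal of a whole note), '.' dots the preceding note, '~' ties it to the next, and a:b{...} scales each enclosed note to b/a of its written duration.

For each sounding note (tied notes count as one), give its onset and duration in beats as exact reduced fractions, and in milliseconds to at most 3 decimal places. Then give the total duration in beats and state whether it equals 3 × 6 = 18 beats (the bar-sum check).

1) 0.0ms=0b +1956.522ms=3b
2) 1956.522ms=3b +1956.522ms=3b
3) 3913.043ms=6b +978.261ms=3/2b
4) 4891.304ms=15/2b +978.261ms=3/2b
5) 5869.565ms=9b +3260.87ms=5b
6) 9130.435ms=14b +1304.348ms=2b
7) 10434.783ms=16b +1304.348ms=2b
Σ=18b of 18 (92bpm 6/8) — PASS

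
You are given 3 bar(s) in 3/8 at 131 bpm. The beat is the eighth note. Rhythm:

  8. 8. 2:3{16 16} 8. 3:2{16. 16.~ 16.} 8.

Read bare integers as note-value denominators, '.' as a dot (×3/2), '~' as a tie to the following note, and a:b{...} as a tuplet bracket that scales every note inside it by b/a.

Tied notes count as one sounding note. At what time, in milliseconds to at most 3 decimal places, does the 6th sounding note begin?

1. 0.0ms @ 0 + 687.023ms (3/2)
2. 687.023ms @ 3/2 + 687.023ms (3/2)
3. 1374.046ms @ 3 + 343.511ms (3/4)
4. 1717.557ms @ 15/4 + 343.511ms (3/4)
5. 2061.069ms @ 9/2 + 687.023ms (3/2)
6. 2748.092ms @ 6 + 229.008ms (1/2)
7. 2977.099ms @ 13/2 + 458.015ms (1)
8. 3435.115ms @ 15/2 + 687.023ms (3/2)

note 6 onset = 6b = 2748.092ms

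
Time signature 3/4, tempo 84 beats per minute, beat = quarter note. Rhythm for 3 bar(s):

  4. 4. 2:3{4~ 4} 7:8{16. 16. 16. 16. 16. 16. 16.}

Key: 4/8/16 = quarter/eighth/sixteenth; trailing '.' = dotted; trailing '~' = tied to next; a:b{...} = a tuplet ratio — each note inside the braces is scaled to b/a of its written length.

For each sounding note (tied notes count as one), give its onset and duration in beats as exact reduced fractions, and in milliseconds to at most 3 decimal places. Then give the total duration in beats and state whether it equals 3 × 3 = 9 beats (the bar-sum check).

1) 0.0ms=0b +1071.429ms=3/2b
2) 1071.429ms=3/2b +1071.429ms=3/2b
3) 2142.857ms=3b +2142.857ms=3b
4) 4285.714ms=6b +306.122ms=3/7b
5) 4591.837ms=45/7b +306.122ms=3/7b
6) 4897.959ms=48/7b +306.122ms=3/7b
7) 5204.082ms=51/7b +306.122ms=3/7b
8) 5510.204ms=54/7b +306.122ms=3/7b
9) 5816.327ms=57/7b +306.122ms=3/7b
10) 6122.449ms=60/7b +306.122ms=3/7b
Σ=9b of 9 (84bpm 3/4) — PASS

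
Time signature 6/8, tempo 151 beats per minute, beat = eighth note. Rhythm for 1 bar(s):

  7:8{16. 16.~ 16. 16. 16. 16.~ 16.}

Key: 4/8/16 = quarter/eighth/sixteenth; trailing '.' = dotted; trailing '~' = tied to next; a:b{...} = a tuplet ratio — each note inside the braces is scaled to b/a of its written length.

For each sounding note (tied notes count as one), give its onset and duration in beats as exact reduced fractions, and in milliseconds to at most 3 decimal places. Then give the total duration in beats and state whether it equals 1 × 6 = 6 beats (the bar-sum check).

1) 0.0ms=0b +340.587ms=6/7b
2) 340.587ms=6/7b +681.173ms=12/7b
3) 1021.76ms=18/7b +340.587ms=6/7b
4) 1362.346ms=24/7b +340.587ms=6/7b
5) 1702.933ms=30/7b +681.173ms=12/7b
Σ=6b of 6 (151bpm 6/8) — PASS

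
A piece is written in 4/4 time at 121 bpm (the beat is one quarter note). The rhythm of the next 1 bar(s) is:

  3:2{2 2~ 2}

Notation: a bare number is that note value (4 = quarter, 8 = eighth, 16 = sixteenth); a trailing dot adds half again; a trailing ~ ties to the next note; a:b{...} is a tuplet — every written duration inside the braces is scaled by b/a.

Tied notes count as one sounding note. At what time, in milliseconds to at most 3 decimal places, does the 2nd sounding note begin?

note 2 onset = 4/3b = 661.157ms

1. 0.0ms @ 0 + 661.157ms (4/3)
2. 661.157ms @ 4/3 + 1322.314ms (8/3)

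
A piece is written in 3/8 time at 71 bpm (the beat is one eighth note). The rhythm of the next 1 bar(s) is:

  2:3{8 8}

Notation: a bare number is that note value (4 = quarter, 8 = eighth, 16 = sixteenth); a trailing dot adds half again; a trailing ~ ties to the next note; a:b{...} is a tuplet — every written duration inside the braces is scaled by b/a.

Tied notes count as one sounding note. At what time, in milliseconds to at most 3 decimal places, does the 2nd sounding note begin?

1. 0.0ms @ 0 + 1267.606ms (3/2)
2. 1267.606ms @ 3/2 + 1267.606ms (3/2)

note 2 onset = 3/2b = 1267.606ms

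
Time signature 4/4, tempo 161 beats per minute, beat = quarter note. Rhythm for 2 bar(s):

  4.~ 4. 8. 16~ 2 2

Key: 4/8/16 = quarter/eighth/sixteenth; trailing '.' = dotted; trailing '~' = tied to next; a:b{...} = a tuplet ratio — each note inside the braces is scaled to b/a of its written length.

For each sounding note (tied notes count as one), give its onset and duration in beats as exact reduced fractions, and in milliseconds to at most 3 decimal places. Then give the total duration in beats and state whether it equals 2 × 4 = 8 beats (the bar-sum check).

1) 0.0ms=0b +1118.012ms=3b
2) 1118.012ms=3b +279.503ms=3/4b
3) 1397.516ms=15/4b +838.509ms=9/4b
4) 2236.025ms=6b +745.342ms=2b
Σ=8b of 8 (161bpm 4/4) — PASS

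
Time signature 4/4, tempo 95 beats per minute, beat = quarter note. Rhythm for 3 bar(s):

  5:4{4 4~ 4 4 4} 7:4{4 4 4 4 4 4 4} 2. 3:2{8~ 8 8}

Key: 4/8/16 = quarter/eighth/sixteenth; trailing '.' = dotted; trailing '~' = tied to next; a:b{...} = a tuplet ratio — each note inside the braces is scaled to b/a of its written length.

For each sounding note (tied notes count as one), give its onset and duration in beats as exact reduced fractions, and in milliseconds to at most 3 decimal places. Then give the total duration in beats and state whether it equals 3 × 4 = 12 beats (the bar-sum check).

1) 0.0ms=0b +505.263ms=4/5b
2) 505.263ms=4/5b +1010.526ms=8/5b
3) 1515.789ms=12/5b +505.263ms=4/5b
4) 2021.053ms=16/5b +505.263ms=4/5b
5) 2526.316ms=4b +360.902ms=4/7b
6) 2887.218ms=32/7b +360.902ms=4/7b
7) 3248.12ms=36/7b +360.902ms=4/7b
8) 3609.023ms=40/7b +360.902ms=4/7b
9) 3969.925ms=44/7b +360.902ms=4/7b
10) 4330.827ms=48/7b +360.902ms=4/7b
11) 4691.729ms=52/7b +360.902ms=4/7b
12) 5052.632ms=8b +1894.737ms=3b
13) 6947.368ms=11b +421.053ms=2/3b
14) 7368.421ms=35/3b +210.526ms=1/3b
Σ=12b of 12 (95bpm 4/4) — PASS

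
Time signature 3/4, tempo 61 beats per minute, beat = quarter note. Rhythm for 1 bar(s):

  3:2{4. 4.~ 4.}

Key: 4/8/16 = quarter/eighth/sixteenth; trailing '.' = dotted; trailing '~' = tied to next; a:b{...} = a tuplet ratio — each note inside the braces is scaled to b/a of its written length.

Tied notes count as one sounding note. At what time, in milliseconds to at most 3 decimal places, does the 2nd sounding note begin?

1. 0.0ms @ 0 + 983.607ms (1)
2. 983.607ms @ 1 + 1967.213ms (2)

note 2 onset = 1b = 983.607ms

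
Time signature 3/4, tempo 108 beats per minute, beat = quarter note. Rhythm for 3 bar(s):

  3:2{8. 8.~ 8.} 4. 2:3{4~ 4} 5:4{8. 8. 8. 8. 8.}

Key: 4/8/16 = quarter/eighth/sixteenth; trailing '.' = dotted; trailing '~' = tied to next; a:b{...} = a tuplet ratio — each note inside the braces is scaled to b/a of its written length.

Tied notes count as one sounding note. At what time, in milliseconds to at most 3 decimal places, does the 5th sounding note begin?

1. 0.0ms @ 0 + 277.778ms (1/2)
2. 277.778ms @ 1/2 + 555.556ms (1)
3. 833.333ms @ 3/2 + 833.333ms (3/2)
4. 1666.667ms @ 3 + 1666.667ms (3)
5. 3333.333ms @ 6 + 333.333ms (3/5)
6. 3666.667ms @ 33/5 + 333.333ms (3/5)
7. 4000.0ms @ 36/5 + 333.333ms (3/5)
8. 4333.333ms @ 39/5 + 333.333ms (3/5)
9. 4666.667ms @ 42/5 + 333.333ms (3/5)

note 5 onset = 6b = 3333.333ms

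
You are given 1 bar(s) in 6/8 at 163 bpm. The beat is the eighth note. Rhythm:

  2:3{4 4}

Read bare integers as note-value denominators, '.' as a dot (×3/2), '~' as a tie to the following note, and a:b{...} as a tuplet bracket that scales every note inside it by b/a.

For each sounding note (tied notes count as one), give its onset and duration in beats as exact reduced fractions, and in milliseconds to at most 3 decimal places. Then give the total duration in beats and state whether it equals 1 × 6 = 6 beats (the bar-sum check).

1) 0.0ms=0b +1104.294ms=3b
2) 1104.294ms=3b +1104.294ms=3b
Σ=6b of 6 (163bpm 6/8) — PASS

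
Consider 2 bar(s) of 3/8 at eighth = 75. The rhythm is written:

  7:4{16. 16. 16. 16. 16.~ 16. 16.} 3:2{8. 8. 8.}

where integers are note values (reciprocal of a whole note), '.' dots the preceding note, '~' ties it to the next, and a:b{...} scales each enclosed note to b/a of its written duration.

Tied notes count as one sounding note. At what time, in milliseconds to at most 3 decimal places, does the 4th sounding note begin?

1. 0.0ms @ 0 + 342.857ms (3/7)
2. 342.857ms @ 3/7 + 342.857ms (3/7)
3. 685.714ms @ 6/7 + 342.857ms (3/7)
4. 1028.571ms @ 9/7 + 342.857ms (3/7)
5. 1371.429ms @ 12/7 + 685.714ms (6/7)
6. 2057.143ms @ 18/7 + 342.857ms (3/7)
7. 2400.0ms @ 3 + 800.0ms (1)
8. 3200.0ms @ 4 + 800.0ms (1)
9. 4000.0ms @ 5 + 800.0ms (1)

note 4 onset = 9/7b = 1028.571ms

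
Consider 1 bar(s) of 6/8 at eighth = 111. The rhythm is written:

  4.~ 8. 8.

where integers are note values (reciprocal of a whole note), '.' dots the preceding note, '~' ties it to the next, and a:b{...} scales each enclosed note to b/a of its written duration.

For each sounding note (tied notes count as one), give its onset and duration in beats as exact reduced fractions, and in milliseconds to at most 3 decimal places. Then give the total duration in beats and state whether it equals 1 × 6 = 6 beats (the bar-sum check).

1) 0.0ms=0b +2432.432ms=9/2b
2) 2432.432ms=9/2b +810.811ms=3/2b
Σ=6b of 6 (111bpm 6/8) — PASS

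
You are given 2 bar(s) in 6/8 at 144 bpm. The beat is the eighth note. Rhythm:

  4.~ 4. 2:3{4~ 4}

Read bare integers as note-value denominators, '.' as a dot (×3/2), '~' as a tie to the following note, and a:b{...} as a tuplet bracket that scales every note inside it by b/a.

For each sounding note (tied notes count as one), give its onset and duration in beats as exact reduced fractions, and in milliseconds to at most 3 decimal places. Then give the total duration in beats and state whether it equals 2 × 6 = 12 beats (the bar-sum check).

1) 0.0ms=0b +2500.0ms=6b
2) 2500.0ms=6b +2500.0ms=6b
Σ=12b of 12 (144bpm 6/8) — PASS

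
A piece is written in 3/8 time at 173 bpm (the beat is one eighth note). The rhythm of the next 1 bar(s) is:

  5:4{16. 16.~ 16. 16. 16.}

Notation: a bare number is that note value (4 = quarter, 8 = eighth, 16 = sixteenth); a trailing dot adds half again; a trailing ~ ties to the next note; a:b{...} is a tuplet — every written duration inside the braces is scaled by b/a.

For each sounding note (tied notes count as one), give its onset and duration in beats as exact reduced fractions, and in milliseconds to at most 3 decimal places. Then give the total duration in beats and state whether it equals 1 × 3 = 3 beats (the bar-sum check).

1) 0.0ms=0b +208.092ms=3/5b
2) 208.092ms=3/5b +416.185ms=6/5b
3) 624.277ms=9/5b +208.092ms=3/5b
4) 832.37ms=12/5b +208.092ms=3/5b
Σ=3b of 3 (173bpm 3/8) — PASS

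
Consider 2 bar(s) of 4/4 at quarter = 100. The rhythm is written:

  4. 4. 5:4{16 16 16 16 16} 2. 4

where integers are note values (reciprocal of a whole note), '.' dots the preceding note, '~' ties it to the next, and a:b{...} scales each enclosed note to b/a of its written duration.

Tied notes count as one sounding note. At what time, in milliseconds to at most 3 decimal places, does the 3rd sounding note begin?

1. 0.0ms @ 0 + 900.0ms (3/2)
2. 900.0ms @ 3/2 + 900.0ms (3/2)
3. 1800.0ms @ 3 + 120.0ms (1/5)
4. 1920.0ms @ 16/5 + 120.0ms (1/5)
5. 2040.0ms @ 17/5 + 120.0ms (1/5)
6. 2160.0ms @ 18/5 + 120.0ms (1/5)
7. 2280.0ms @ 19/5 + 120.0ms (1/5)
8. 2400.0ms @ 4 + 1800.0ms (3)
9. 4200.0ms @ 7 + 600.0ms (1)

note 3 onset = 3b = 1800.0ms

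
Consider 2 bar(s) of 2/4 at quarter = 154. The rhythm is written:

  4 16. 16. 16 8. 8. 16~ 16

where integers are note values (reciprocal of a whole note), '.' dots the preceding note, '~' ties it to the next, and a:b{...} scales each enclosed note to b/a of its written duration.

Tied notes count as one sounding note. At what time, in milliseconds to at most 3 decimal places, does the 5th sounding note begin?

note 5 onset = 2b = 779.221ms

1. 0.0ms @ 0 + 389.61ms (1)
2. 389.61ms @ 1 + 146.104ms (3/8)
3. 535.714ms @ 11/8 + 146.104ms (3/8)
4. 681.818ms @ 7/4 + 97.403ms (1/4)
5. 779.221ms @ 2 + 292.208ms (3/4)
6. 1071.429ms @ 11/4 + 292.208ms (3/4)
7. 1363.636ms @ 7/2 + 194.805ms (1/2)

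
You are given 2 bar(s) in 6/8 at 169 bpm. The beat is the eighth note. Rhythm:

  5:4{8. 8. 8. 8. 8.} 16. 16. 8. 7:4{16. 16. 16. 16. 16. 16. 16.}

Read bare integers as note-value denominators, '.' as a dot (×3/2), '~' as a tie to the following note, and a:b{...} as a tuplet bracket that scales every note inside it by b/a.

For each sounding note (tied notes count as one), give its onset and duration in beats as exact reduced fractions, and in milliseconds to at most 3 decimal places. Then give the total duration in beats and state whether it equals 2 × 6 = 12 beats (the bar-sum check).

1) 0.0ms=0b +426.036ms=6/5b
2) 426.036ms=6/5b +426.036ms=6/5b
3) 852.071ms=12/5b +426.036ms=6/5b
4) 1278.107ms=18/5b +426.036ms=6/5b
5) 1704.142ms=24/5b +426.036ms=6/5b
6) 2130.178ms=6b +266.272ms=3/4b
7) 2396.45ms=27/4b +266.272ms=3/4b
8) 2662.722ms=15/2b +532.544ms=3/2b
9) 3195.266ms=9b +152.156ms=3/7b
10) 3347.422ms=66/7b +152.156ms=3/7b
11) 3499.577ms=69/7b +152.156ms=3/7b
12) 3651.733ms=72/7b +152.156ms=3/7b
13) 3803.888ms=75/7b +152.156ms=3/7b
14) 3956.044ms=78/7b +152.156ms=3/7b
15) 4108.199ms=81/7b +152.156ms=3/7b
Σ=12b of 12 (169bpm 6/8) — PASS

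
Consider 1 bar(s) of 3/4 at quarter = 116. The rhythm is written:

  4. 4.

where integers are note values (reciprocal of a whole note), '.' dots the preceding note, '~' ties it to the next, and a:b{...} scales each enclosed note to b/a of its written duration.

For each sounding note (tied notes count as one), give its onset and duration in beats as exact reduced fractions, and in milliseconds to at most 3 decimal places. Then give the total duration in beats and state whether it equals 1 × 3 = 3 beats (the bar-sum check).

1) 0.0ms=0b +775.862ms=3/2b
2) 775.862ms=3/2b +775.862ms=3/2b
Σ=3b of 3 (116bpm 3/4) — PASS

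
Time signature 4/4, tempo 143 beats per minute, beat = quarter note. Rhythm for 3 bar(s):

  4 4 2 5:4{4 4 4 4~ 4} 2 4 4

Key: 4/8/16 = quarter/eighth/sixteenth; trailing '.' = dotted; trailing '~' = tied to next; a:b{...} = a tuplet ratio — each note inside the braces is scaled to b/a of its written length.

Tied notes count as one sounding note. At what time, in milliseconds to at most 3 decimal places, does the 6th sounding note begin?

note 6 onset = 28/5b = 2349.65ms

1. 0.0ms @ 0 + 419.58ms (1)
2. 419.58ms @ 1 + 419.58ms (1)
3. 839.161ms @ 2 + 839.161ms (2)
4. 1678.322ms @ 4 + 335.664ms (4/5)
5. 2013.986ms @ 24/5 + 335.664ms (4/5)
6. 2349.65ms @ 28/5 + 335.664ms (4/5)
7. 2685.315ms @ 32/5 + 671.329ms (8/5)
8. 3356.643ms @ 8 + 839.161ms (2)
9. 4195.804ms @ 10 + 419.58ms (1)
10. 4615.385ms @ 11 + 419.58ms (1)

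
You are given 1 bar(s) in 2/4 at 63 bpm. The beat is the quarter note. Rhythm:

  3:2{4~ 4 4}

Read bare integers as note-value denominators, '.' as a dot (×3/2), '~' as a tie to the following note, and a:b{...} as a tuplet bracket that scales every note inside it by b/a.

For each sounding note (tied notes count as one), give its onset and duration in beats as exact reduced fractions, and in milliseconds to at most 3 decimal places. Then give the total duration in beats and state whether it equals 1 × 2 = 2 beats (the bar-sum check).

1) 0.0ms=0b +1269.841ms=4/3b
2) 1269.841ms=4/3b +634.921ms=2/3b
Σ=2b of 2 (63bpm 2/4) — PASS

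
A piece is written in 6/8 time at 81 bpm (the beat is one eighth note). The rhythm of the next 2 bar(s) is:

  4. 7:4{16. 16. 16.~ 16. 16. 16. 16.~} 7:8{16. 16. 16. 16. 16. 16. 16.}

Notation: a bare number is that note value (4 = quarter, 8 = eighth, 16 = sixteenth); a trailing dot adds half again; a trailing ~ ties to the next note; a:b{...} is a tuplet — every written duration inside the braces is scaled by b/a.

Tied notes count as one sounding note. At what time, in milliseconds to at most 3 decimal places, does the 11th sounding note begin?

1. 0.0ms @ 0 + 2222.222ms (3)
2. 2222.222ms @ 3 + 317.46ms (3/7)
3. 2539.683ms @ 24/7 + 317.46ms (3/7)
4. 2857.143ms @ 27/7 + 634.921ms (6/7)
5. 3492.063ms @ 33/7 + 317.46ms (3/7)
6. 3809.524ms @ 36/7 + 317.46ms (3/7)
7. 4126.984ms @ 39/7 + 952.381ms (9/7)
8. 5079.365ms @ 48/7 + 634.921ms (6/7)
9. 5714.286ms @ 54/7 + 634.921ms (6/7)
10. 6349.206ms @ 60/7 + 634.921ms (6/7)
11. 6984.127ms @ 66/7 + 634.921ms (6/7)
12. 7619.048ms @ 72/7 + 634.921ms (6/7)
13. 8253.968ms @ 78/7 + 634.921ms (6/7)

note 11 onset = 66/7b = 6984.127ms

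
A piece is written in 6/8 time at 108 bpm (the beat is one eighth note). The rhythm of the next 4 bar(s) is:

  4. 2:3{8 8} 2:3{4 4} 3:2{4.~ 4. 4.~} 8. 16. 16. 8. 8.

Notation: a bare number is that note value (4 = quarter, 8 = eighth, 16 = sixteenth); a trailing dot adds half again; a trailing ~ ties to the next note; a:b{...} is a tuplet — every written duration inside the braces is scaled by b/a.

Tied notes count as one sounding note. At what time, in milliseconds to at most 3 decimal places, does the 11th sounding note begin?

1. 0.0ms @ 0 + 1666.667ms (3)
2. 1666.667ms @ 3 + 833.333ms (3/2)
3. 2500.0ms @ 9/2 + 833.333ms (3/2)
4. 3333.333ms @ 6 + 1666.667ms (3)
5. 5000.0ms @ 9 + 1666.667ms (3)
6. 6666.667ms @ 12 + 2222.222ms (4)
7. 8888.889ms @ 16 + 1944.444ms (7/2)
8. 10833.333ms @ 39/2 + 416.667ms (3/4)
9. 11250.0ms @ 81/4 + 416.667ms (3/4)
10. 11666.667ms @ 21 + 833.333ms (3/2)
11. 12500.0ms @ 45/2 + 833.333ms (3/2)

note 11 onset = 45/2b = 12500.0ms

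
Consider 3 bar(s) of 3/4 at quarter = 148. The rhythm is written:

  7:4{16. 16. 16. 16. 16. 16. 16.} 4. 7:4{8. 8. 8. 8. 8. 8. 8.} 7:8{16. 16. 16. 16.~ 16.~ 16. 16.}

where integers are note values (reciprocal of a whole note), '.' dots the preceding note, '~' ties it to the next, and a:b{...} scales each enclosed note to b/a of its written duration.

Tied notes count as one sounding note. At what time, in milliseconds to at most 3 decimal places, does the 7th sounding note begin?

note 7 onset = 9/7b = 521.236ms

1. 0.0ms @ 0 + 86.873ms (3/14)
2. 86.873ms @ 3/14 + 86.873ms (3/14)
3. 173.745ms @ 3/7 + 86.873ms (3/14)
4. 260.618ms @ 9/14 + 86.873ms (3/14)
5. 347.49ms @ 6/7 + 86.873ms (3/14)
6. 434.363ms @ 15/14 + 86.873ms (3/14)
7. 521.236ms @ 9/7 + 86.873ms (3/14)
8. 608.108ms @ 3/2 + 608.108ms (3/2)
9. 1216.216ms @ 3 + 173.745ms (3/7)
10. 1389.961ms @ 24/7 + 173.745ms (3/7)
11. 1563.707ms @ 27/7 + 173.745ms (3/7)
12. 1737.452ms @ 30/7 + 173.745ms (3/7)
13. 1911.197ms @ 33/7 + 173.745ms (3/7)
14. 2084.942ms @ 36/7 + 173.745ms (3/7)
15. 2258.687ms @ 39/7 + 173.745ms (3/7)
16. 2432.432ms @ 6 + 173.745ms (3/7)
17. 2606.178ms @ 45/7 + 173.745ms (3/7)
18. 2779.923ms @ 48/7 + 173.745ms (3/7)
19. 2953.668ms @ 51/7 + 521.236ms (9/7)
20. 3474.903ms @ 60/7 + 173.745ms (3/7)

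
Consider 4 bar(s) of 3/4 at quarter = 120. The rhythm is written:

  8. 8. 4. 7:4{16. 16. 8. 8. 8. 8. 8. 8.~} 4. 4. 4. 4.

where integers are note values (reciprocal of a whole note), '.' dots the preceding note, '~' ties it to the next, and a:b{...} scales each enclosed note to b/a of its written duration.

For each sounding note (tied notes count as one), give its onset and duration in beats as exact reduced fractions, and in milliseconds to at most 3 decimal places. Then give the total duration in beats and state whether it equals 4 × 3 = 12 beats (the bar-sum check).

1) 0.0ms=0b +375.0ms=3/4b
2) 375.0ms=3/4b +375.0ms=3/4b
3) 750.0ms=3/2b +750.0ms=3/2b
4) 1500.0ms=3b +107.143ms=3/14b
5) 1607.143ms=45/14b +107.143ms=3/14b
6) 1714.286ms=24/7b +214.286ms=3/7b
7) 1928.571ms=27/7b +214.286ms=3/7b
8) 2142.857ms=30/7b +214.286ms=3/7b
9) 2357.143ms=33/7b +214.286ms=3/7b
10) 2571.429ms=36/7b +214.286ms=3/7b
11) 2785.714ms=39/7b +964.286ms=27/14b
12) 3750.0ms=15/2b +750.0ms=3/2b
13) 4500.0ms=9b +750.0ms=3/2b
14) 5250.0ms=21/2b +750.0ms=3/2b
Σ=12b of 12 (120bpm 3/4) — PASS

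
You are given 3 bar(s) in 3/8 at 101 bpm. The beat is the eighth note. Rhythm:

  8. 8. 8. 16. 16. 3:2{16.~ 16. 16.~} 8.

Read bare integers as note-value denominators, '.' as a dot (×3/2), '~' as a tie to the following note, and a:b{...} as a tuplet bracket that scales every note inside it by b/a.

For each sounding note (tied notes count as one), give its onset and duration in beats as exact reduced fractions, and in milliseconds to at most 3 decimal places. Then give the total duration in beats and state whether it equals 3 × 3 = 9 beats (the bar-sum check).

1) 0.0ms=0b +891.089ms=3/2b
2) 891.089ms=3/2b +891.089ms=3/2b
3) 1782.178ms=3b +891.089ms=3/2b
4) 2673.267ms=9/2b +445.545ms=3/4b
5) 3118.812ms=21/4b +445.545ms=3/4b
6) 3564.356ms=6b +594.059ms=1b
7) 4158.416ms=7b +1188.119ms=2b
Σ=9b of 9 (101bpm 3/8) — PASS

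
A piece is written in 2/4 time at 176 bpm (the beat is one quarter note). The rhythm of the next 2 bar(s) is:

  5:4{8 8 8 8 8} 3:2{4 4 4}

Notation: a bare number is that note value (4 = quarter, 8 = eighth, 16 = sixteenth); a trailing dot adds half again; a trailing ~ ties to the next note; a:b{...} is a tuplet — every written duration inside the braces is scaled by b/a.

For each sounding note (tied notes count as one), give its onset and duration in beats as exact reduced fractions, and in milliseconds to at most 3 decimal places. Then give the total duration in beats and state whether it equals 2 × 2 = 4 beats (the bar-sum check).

1) 0.0ms=0b +136.364ms=2/5b
2) 136.364ms=2/5b +136.364ms=2/5b
3) 272.727ms=4/5b +136.364ms=2/5b
4) 409.091ms=6/5b +136.364ms=2/5b
5) 545.455ms=8/5b +136.364ms=2/5b
6) 681.818ms=2b +227.273ms=2/3b
7) 909.091ms=8/3b +227.273ms=2/3b
8) 1136.364ms=10/3b +227.273ms=2/3b
Σ=4b of 4 (176bpm 2/4) — PASS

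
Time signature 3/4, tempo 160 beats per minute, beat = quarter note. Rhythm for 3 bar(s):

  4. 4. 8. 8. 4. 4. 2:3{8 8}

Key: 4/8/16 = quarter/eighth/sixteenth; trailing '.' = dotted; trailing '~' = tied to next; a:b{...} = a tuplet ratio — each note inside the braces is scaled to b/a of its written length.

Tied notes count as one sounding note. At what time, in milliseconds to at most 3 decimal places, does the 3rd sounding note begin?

note 3 onset = 3b = 1125.0ms

1. 0.0ms @ 0 + 562.5ms (3/2)
2. 562.5ms @ 3/2 + 562.5ms (3/2)
3. 1125.0ms @ 3 + 281.25ms (3/4)
4. 1406.25ms @ 15/4 + 281.25ms (3/4)
5. 1687.5ms @ 9/2 + 562.5ms (3/2)
6. 2250.0ms @ 6 + 562.5ms (3/2)
7. 2812.5ms @ 15/2 + 281.25ms (3/4)
8. 3093.75ms @ 33/4 + 281.25ms (3/4)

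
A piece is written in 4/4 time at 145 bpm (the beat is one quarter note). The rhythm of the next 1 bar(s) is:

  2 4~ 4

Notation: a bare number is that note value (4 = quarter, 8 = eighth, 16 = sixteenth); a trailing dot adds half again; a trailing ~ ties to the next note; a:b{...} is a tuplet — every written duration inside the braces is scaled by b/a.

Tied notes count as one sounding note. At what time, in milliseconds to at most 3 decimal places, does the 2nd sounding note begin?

note 2 onset = 2b = 827.586ms

1. 0.0ms @ 0 + 827.586ms (2)
2. 827.586ms @ 2 + 827.586ms (2)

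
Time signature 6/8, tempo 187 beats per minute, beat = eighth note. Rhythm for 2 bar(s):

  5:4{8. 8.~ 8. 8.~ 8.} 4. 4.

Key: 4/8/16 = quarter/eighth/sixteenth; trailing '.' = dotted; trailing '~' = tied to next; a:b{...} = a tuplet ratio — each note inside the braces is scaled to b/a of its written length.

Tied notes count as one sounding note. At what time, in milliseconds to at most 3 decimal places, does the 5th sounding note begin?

note 5 onset = 9b = 2887.701ms

1. 0.0ms @ 0 + 385.027ms (6/5)
2. 385.027ms @ 6/5 + 770.053ms (12/5)
3. 1155.08ms @ 18/5 + 770.053ms (12/5)
4. 1925.134ms @ 6 + 962.567ms (3)
5. 2887.701ms @ 9 + 962.567ms (3)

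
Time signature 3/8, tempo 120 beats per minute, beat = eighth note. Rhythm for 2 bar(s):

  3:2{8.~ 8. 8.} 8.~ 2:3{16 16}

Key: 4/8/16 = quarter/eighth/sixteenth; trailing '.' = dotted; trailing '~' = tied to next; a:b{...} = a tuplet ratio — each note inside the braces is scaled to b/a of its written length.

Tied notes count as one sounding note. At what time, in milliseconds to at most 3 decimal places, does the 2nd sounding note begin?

note 2 onset = 2b = 1000.0ms

1. 0.0ms @ 0 + 1000.0ms (2)
2. 1000.0ms @ 2 + 500.0ms (1)
3. 1500.0ms @ 3 + 1125.0ms (9/4)
4. 2625.0ms @ 21/4 + 375.0ms (3/4)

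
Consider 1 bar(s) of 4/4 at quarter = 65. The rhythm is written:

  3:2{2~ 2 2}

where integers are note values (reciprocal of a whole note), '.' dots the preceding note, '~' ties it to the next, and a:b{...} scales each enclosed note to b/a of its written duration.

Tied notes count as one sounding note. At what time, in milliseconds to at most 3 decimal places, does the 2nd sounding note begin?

1. 0.0ms @ 0 + 2461.538ms (8/3)
2. 2461.538ms @ 8/3 + 1230.769ms (4/3)

note 2 onset = 8/3b = 2461.538ms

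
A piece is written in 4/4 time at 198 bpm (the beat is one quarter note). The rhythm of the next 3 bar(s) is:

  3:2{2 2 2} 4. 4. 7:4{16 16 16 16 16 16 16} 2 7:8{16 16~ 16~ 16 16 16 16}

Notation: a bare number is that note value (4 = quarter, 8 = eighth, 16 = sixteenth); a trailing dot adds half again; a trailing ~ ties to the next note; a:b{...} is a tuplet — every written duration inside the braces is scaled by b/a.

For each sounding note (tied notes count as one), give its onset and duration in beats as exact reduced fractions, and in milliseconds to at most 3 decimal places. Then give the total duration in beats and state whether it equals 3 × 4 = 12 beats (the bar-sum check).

1) 0.0ms=0b +404.04ms=4/3b
2) 404.04ms=4/3b +404.04ms=4/3b
3) 808.081ms=8/3b +404.04ms=4/3b
4) 1212.121ms=4b +454.545ms=3/2b
5) 1666.667ms=11/2b +454.545ms=3/2b
6) 2121.212ms=7b +43.29ms=1/7b
7) 2164.502ms=50/7b +43.29ms=1/7b
8) 2207.792ms=51/7b +43.29ms=1/7b
9) 2251.082ms=52/7b +43.29ms=1/7b
10) 2294.372ms=53/7b +43.29ms=1/7b
11) 2337.662ms=54/7b +43.29ms=1/7b
12) 2380.952ms=55/7b +43.29ms=1/7b
13) 2424.242ms=8b +606.061ms=2b
14) 3030.303ms=10b +86.58ms=2/7b
15) 3116.883ms=72/7b +259.74ms=6/7b
16) 3376.623ms=78/7b +86.58ms=2/7b
17) 3463.203ms=80/7b +86.58ms=2/7b
18) 3549.784ms=82/7b +86.58ms=2/7b
Σ=12b of 12 (198bpm 4/4) — PASS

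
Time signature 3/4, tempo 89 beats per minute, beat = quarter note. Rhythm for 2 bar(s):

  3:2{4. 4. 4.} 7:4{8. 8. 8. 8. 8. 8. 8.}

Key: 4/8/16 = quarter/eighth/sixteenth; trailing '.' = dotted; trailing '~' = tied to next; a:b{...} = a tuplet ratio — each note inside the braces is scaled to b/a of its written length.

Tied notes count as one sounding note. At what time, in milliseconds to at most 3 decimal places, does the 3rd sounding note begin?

1. 0.0ms @ 0 + 674.157ms (1)
2. 674.157ms @ 1 + 674.157ms (1)
3. 1348.315ms @ 2 + 674.157ms (1)
4. 2022.472ms @ 3 + 288.925ms (3/7)
5. 2311.396ms @ 24/7 + 288.925ms (3/7)
6. 2600.321ms @ 27/7 + 288.925ms (3/7)
7. 2889.246ms @ 30/7 + 288.925ms (3/7)
8. 3178.17ms @ 33/7 + 288.925ms (3/7)
9. 3467.095ms @ 36/7 + 288.925ms (3/7)
10. 3756.019ms @ 39/7 + 288.925ms (3/7)

note 3 onset = 2b = 1348.315ms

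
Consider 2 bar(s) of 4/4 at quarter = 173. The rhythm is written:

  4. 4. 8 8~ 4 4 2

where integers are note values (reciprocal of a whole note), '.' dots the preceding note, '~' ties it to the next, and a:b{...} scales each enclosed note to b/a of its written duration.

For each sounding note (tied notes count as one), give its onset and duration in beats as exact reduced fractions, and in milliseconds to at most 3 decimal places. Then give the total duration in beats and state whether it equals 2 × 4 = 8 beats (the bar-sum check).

1) 0.0ms=0b +520.231ms=3/2b
2) 520.231ms=3/2b +520.231ms=3/2b
3) 1040.462ms=3b +173.41ms=1/2b
4) 1213.873ms=7/2b +520.231ms=3/2b
5) 1734.104ms=5b +346.821ms=1b
6) 2080.925ms=6b +693.642ms=2b
Σ=8b of 8 (173bpm 4/4) — PASS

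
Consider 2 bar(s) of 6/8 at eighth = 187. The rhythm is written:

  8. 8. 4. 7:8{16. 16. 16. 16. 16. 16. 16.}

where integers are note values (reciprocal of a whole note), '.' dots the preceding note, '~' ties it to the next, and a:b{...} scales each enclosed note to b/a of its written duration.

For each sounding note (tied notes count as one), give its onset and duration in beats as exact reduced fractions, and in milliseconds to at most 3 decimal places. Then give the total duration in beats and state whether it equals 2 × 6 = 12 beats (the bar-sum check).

1) 0.0ms=0b +481.283ms=3/2b
2) 481.283ms=3/2b +481.283ms=3/2b
3) 962.567ms=3b +962.567ms=3b
4) 1925.134ms=6b +275.019ms=6/7b
5) 2200.153ms=48/7b +275.019ms=6/7b
6) 2475.172ms=54/7b +275.019ms=6/7b
7) 2750.191ms=60/7b +275.019ms=6/7b
8) 3025.21ms=66/7b +275.019ms=6/7b
9) 3300.229ms=72/7b +275.019ms=6/7b
10) 3575.248ms=78/7b +275.019ms=6/7b
Σ=12b of 12 (187bpm 6/8) — PASS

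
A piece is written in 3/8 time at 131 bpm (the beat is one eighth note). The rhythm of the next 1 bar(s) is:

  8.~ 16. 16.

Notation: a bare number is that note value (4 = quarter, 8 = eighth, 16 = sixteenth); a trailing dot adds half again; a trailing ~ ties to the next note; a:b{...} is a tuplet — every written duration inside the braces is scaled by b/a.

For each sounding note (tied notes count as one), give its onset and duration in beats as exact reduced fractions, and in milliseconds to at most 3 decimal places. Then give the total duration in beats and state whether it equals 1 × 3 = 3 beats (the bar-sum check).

1) 0.0ms=0b +1030.534ms=9/4b
2) 1030.534ms=9/4b +343.511ms=3/4b
Σ=3b of 3 (131bpm 3/8) — PASS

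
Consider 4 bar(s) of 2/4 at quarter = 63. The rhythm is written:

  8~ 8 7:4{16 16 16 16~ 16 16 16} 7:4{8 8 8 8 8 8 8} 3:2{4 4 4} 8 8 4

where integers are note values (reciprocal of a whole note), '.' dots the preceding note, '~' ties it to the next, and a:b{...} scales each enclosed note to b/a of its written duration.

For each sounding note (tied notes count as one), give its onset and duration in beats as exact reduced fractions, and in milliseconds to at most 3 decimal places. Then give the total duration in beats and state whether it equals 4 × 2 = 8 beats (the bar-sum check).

1) 0.0ms=0b +952.381ms=1b
2) 952.381ms=1b +136.054ms=1/7b
3) 1088.435ms=8/7b +136.054ms=1/7b
4) 1224.49ms=9/7b +136.054ms=1/7b
5) 1360.544ms=10/7b +272.109ms=2/7b
6) 1632.653ms=12/7b +136.054ms=1/7b
7) 1768.707ms=13/7b +136.054ms=1/7b
8) 1904.762ms=2b +272.109ms=2/7b
9) 2176.871ms=16/7b +272.109ms=2/7b
10) 2448.98ms=18/7b +272.109ms=2/7b
11) 2721.088ms=20/7b +272.109ms=2/7b
12) 2993.197ms=22/7b +272.109ms=2/7b
13) 3265.306ms=24/7b +272.109ms=2/7b
14) 3537.415ms=26/7b +272.109ms=2/7b
15) 3809.524ms=4b +634.921ms=2/3b
16) 4444.444ms=14/3b +634.921ms=2/3b
17) 5079.365ms=16/3b +634.921ms=2/3b
18) 5714.286ms=6b +476.19ms=1/2b
19) 6190.476ms=13/2b +476.19ms=1/2b
20) 6666.667ms=7b +952.381ms=1b
Σ=8b of 8 (63bpm 2/4) — PASS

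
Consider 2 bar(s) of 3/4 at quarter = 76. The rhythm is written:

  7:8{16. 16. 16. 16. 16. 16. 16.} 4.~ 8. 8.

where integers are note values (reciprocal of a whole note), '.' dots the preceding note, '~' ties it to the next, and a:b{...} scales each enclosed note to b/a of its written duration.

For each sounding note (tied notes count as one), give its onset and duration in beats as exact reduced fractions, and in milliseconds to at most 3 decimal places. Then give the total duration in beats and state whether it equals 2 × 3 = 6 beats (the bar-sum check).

1) 0.0ms=0b +338.346ms=3/7b
2) 338.346ms=3/7b +338.346ms=3/7b
3) 676.692ms=6/7b +338.346ms=3/7b
4) 1015.038ms=9/7b +338.346ms=3/7b
5) 1353.383ms=12/7b +338.346ms=3/7b
6) 1691.729ms=15/7b +338.346ms=3/7b
7) 2030.075ms=18/7b +338.346ms=3/7b
8) 2368.421ms=3b +1776.316ms=9/4b
9) 4144.737ms=21/4b +592.105ms=3/4b
Σ=6b of 6 (76bpm 3/4) — PASS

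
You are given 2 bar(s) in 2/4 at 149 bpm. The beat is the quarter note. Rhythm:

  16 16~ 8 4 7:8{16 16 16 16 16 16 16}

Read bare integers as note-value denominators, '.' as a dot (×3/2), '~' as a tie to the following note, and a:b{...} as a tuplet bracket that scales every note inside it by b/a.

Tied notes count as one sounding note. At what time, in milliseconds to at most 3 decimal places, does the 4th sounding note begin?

note 4 onset = 2b = 805.369ms

1. 0.0ms @ 0 + 100.671ms (1/4)
2. 100.671ms @ 1/4 + 302.013ms (3/4)
3. 402.685ms @ 1 + 402.685ms (1)
4. 805.369ms @ 2 + 115.053ms (2/7)
5. 920.422ms @ 16/7 + 115.053ms (2/7)
6. 1035.475ms @ 18/7 + 115.053ms (2/7)
7. 1150.527ms @ 20/7 + 115.053ms (2/7)
8. 1265.58ms @ 22/7 + 115.053ms (2/7)
9. 1380.633ms @ 24/7 + 115.053ms (2/7)
10. 1495.686ms @ 26/7 + 115.053ms (2/7)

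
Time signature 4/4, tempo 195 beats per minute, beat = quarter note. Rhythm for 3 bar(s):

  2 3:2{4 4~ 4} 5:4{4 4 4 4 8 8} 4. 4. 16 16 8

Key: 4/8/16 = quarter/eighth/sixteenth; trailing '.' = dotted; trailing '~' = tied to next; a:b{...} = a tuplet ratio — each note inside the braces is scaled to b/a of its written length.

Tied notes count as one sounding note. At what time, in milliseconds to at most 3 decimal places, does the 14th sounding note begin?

note 14 onset = 23/2b = 3538.462ms

1. 0.0ms @ 0 + 615.385ms (2)
2. 615.385ms @ 2 + 205.128ms (2/3)
3. 820.513ms @ 8/3 + 410.256ms (4/3)
4. 1230.769ms @ 4 + 246.154ms (4/5)
5. 1476.923ms @ 24/5 + 246.154ms (4/5)
6. 1723.077ms @ 28/5 + 246.154ms (4/5)
7. 1969.231ms @ 32/5 + 246.154ms (4/5)
8. 2215.385ms @ 36/5 + 123.077ms (2/5)
9. 2338.462ms @ 38/5 + 123.077ms (2/5)
10. 2461.538ms @ 8 + 461.538ms (3/2)
11. 2923.077ms @ 19/2 + 461.538ms (3/2)
12. 3384.615ms @ 11 + 76.923ms (1/4)
13. 3461.538ms @ 45/4 + 76.923ms (1/4)
14. 3538.462ms @ 23/2 + 153.846ms (1/2)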